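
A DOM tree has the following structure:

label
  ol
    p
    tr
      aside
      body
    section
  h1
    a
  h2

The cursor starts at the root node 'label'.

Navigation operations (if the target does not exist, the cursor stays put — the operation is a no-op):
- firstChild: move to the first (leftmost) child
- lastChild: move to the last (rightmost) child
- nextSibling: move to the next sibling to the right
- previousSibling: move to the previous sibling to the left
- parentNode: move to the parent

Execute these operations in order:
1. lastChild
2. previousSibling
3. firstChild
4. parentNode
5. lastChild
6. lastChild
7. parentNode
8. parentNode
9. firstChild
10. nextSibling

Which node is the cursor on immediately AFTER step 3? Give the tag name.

After 1 (lastChild): h2
After 2 (previousSibling): h1
After 3 (firstChild): a

Answer: a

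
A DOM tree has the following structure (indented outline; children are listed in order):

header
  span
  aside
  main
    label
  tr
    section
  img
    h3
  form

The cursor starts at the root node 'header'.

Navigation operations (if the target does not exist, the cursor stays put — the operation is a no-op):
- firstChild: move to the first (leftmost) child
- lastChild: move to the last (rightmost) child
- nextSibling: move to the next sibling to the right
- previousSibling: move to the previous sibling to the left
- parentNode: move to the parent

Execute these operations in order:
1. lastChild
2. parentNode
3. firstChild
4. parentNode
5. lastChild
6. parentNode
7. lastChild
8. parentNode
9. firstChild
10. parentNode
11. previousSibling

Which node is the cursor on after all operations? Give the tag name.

Answer: header

Derivation:
After 1 (lastChild): form
After 2 (parentNode): header
After 3 (firstChild): span
After 4 (parentNode): header
After 5 (lastChild): form
After 6 (parentNode): header
After 7 (lastChild): form
After 8 (parentNode): header
After 9 (firstChild): span
After 10 (parentNode): header
After 11 (previousSibling): header (no-op, stayed)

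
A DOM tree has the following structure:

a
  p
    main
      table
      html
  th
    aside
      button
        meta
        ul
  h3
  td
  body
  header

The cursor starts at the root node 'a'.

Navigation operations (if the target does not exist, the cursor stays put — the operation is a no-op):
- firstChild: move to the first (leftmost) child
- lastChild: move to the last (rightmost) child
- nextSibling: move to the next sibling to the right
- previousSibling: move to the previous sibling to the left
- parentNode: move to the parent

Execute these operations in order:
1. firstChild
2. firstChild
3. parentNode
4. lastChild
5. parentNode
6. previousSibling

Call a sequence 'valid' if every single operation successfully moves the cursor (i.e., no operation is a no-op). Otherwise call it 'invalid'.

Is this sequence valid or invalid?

After 1 (firstChild): p
After 2 (firstChild): main
After 3 (parentNode): p
After 4 (lastChild): main
After 5 (parentNode): p
After 6 (previousSibling): p (no-op, stayed)

Answer: invalid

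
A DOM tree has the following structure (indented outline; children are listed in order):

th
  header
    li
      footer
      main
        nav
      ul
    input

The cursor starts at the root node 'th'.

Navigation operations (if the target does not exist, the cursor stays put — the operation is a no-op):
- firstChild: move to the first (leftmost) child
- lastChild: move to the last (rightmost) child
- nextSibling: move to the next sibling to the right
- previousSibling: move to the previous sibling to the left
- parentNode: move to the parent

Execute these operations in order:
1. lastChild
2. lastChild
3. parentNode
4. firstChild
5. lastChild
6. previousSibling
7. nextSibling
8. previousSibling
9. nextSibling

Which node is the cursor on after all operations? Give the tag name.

After 1 (lastChild): header
After 2 (lastChild): input
After 3 (parentNode): header
After 4 (firstChild): li
After 5 (lastChild): ul
After 6 (previousSibling): main
After 7 (nextSibling): ul
After 8 (previousSibling): main
After 9 (nextSibling): ul

Answer: ul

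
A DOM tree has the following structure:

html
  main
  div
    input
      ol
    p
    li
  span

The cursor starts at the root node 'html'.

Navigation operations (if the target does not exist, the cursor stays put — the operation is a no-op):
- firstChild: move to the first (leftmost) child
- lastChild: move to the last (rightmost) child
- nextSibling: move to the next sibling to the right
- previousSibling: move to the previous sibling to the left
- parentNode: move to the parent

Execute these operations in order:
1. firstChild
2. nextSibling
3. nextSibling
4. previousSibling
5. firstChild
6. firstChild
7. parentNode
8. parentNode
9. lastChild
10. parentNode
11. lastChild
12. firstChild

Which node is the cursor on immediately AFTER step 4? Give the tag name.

Answer: div

Derivation:
After 1 (firstChild): main
After 2 (nextSibling): div
After 3 (nextSibling): span
After 4 (previousSibling): div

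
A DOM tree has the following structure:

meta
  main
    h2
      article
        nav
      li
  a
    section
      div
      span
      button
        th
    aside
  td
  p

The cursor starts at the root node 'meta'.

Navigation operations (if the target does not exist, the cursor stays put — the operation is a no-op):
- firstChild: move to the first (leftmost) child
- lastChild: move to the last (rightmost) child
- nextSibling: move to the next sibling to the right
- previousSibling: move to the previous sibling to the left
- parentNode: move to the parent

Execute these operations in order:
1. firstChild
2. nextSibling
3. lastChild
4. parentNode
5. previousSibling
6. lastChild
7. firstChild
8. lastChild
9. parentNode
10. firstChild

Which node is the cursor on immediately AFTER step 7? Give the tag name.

Answer: article

Derivation:
After 1 (firstChild): main
After 2 (nextSibling): a
After 3 (lastChild): aside
After 4 (parentNode): a
After 5 (previousSibling): main
After 6 (lastChild): h2
After 7 (firstChild): article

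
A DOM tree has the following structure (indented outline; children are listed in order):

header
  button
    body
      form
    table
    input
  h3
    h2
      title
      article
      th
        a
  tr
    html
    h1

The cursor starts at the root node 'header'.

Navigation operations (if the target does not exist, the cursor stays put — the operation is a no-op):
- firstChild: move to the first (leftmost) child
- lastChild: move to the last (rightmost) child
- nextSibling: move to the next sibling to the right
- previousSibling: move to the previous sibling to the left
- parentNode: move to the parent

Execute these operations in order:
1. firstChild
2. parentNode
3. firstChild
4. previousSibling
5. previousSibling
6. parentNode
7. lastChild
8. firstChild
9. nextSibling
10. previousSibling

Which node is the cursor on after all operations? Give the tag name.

After 1 (firstChild): button
After 2 (parentNode): header
After 3 (firstChild): button
After 4 (previousSibling): button (no-op, stayed)
After 5 (previousSibling): button (no-op, stayed)
After 6 (parentNode): header
After 7 (lastChild): tr
After 8 (firstChild): html
After 9 (nextSibling): h1
After 10 (previousSibling): html

Answer: html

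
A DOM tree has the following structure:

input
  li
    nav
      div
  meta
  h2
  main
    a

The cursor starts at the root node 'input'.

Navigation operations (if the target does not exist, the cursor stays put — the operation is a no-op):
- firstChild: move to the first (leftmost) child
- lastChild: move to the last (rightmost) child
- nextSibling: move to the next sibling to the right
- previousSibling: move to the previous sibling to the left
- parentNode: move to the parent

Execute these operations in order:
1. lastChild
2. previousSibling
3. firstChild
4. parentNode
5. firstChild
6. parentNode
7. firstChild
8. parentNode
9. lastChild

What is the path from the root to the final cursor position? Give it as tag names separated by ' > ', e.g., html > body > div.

Answer: input > main

Derivation:
After 1 (lastChild): main
After 2 (previousSibling): h2
After 3 (firstChild): h2 (no-op, stayed)
After 4 (parentNode): input
After 5 (firstChild): li
After 6 (parentNode): input
After 7 (firstChild): li
After 8 (parentNode): input
After 9 (lastChild): main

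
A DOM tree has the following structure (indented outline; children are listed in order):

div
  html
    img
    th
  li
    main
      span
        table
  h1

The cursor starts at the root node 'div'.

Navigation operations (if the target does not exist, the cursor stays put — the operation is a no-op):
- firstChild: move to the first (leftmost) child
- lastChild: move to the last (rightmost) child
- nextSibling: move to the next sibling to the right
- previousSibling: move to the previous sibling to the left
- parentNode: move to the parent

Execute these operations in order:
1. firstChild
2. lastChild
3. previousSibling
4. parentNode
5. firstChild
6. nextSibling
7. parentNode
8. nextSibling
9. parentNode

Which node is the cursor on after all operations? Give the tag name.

After 1 (firstChild): html
After 2 (lastChild): th
After 3 (previousSibling): img
After 4 (parentNode): html
After 5 (firstChild): img
After 6 (nextSibling): th
After 7 (parentNode): html
After 8 (nextSibling): li
After 9 (parentNode): div

Answer: div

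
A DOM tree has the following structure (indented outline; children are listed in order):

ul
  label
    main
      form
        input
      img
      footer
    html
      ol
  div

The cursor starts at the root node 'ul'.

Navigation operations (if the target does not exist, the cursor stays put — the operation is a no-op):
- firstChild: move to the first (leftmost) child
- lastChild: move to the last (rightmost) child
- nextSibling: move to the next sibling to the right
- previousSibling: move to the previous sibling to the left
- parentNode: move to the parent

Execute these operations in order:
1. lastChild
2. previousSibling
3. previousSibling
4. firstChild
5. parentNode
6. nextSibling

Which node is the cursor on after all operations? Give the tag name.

Answer: div

Derivation:
After 1 (lastChild): div
After 2 (previousSibling): label
After 3 (previousSibling): label (no-op, stayed)
After 4 (firstChild): main
After 5 (parentNode): label
After 6 (nextSibling): div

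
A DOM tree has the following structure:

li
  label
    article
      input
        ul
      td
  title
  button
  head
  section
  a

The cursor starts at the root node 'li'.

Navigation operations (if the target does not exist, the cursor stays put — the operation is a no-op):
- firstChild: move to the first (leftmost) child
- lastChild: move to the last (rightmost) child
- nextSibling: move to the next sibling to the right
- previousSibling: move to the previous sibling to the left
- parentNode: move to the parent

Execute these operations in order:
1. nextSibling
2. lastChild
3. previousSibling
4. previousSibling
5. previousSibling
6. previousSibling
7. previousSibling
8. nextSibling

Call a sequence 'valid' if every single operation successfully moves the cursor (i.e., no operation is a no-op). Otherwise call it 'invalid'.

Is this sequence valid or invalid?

After 1 (nextSibling): li (no-op, stayed)
After 2 (lastChild): a
After 3 (previousSibling): section
After 4 (previousSibling): head
After 5 (previousSibling): button
After 6 (previousSibling): title
After 7 (previousSibling): label
After 8 (nextSibling): title

Answer: invalid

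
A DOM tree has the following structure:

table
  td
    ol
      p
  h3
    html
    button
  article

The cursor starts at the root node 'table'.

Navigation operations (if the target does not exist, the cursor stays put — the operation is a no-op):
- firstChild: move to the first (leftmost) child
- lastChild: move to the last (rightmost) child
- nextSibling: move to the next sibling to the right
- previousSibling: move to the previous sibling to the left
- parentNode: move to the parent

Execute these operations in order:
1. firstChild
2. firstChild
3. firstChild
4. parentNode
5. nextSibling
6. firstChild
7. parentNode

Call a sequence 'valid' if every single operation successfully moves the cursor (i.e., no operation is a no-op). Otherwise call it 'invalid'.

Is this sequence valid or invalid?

After 1 (firstChild): td
After 2 (firstChild): ol
After 3 (firstChild): p
After 4 (parentNode): ol
After 5 (nextSibling): ol (no-op, stayed)
After 6 (firstChild): p
After 7 (parentNode): ol

Answer: invalid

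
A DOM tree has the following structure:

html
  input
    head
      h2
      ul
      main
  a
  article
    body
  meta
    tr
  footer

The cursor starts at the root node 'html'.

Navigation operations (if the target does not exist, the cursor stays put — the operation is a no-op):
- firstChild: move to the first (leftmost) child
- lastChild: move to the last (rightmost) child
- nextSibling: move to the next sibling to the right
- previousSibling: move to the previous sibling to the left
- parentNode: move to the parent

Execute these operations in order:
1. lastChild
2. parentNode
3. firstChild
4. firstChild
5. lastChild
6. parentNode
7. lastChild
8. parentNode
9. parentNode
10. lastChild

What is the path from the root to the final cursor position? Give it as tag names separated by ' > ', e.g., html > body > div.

Answer: html > input > head

Derivation:
After 1 (lastChild): footer
After 2 (parentNode): html
After 3 (firstChild): input
After 4 (firstChild): head
After 5 (lastChild): main
After 6 (parentNode): head
After 7 (lastChild): main
After 8 (parentNode): head
After 9 (parentNode): input
After 10 (lastChild): head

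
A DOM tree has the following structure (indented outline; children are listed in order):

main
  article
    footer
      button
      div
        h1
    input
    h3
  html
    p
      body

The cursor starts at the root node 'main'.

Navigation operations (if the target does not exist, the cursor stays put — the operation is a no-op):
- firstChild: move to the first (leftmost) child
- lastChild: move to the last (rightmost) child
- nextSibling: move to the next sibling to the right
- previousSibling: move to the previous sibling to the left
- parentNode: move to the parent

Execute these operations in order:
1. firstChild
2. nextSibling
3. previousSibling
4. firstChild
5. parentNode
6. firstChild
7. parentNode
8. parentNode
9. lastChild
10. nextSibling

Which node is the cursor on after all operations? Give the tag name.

After 1 (firstChild): article
After 2 (nextSibling): html
After 3 (previousSibling): article
After 4 (firstChild): footer
After 5 (parentNode): article
After 6 (firstChild): footer
After 7 (parentNode): article
After 8 (parentNode): main
After 9 (lastChild): html
After 10 (nextSibling): html (no-op, stayed)

Answer: html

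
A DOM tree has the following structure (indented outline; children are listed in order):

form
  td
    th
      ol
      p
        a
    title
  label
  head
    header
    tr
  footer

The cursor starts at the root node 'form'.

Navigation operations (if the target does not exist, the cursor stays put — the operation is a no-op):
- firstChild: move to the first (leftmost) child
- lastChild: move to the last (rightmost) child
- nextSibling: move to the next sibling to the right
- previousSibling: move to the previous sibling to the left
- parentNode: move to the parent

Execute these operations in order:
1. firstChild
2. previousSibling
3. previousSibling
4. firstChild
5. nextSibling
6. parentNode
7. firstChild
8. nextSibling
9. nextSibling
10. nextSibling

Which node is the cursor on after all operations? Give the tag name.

After 1 (firstChild): td
After 2 (previousSibling): td (no-op, stayed)
After 3 (previousSibling): td (no-op, stayed)
After 4 (firstChild): th
After 5 (nextSibling): title
After 6 (parentNode): td
After 7 (firstChild): th
After 8 (nextSibling): title
After 9 (nextSibling): title (no-op, stayed)
After 10 (nextSibling): title (no-op, stayed)

Answer: title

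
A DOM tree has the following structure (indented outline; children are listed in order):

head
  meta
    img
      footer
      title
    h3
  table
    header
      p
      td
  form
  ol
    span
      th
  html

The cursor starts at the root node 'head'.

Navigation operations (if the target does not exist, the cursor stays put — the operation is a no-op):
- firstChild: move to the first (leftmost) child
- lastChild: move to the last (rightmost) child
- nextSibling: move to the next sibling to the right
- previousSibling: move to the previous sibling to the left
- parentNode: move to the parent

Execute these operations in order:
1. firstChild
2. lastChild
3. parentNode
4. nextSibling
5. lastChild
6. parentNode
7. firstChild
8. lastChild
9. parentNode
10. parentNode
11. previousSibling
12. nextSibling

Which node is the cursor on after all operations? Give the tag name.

After 1 (firstChild): meta
After 2 (lastChild): h3
After 3 (parentNode): meta
After 4 (nextSibling): table
After 5 (lastChild): header
After 6 (parentNode): table
After 7 (firstChild): header
After 8 (lastChild): td
After 9 (parentNode): header
After 10 (parentNode): table
After 11 (previousSibling): meta
After 12 (nextSibling): table

Answer: table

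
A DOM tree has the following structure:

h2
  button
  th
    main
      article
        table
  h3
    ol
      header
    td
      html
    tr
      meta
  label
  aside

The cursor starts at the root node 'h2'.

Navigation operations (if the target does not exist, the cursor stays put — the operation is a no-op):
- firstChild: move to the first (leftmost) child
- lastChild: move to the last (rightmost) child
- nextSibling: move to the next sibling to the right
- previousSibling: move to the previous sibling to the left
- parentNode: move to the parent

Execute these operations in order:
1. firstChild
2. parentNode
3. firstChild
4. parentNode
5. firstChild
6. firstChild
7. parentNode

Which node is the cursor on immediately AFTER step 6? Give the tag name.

Answer: button

Derivation:
After 1 (firstChild): button
After 2 (parentNode): h2
After 3 (firstChild): button
After 4 (parentNode): h2
After 5 (firstChild): button
After 6 (firstChild): button (no-op, stayed)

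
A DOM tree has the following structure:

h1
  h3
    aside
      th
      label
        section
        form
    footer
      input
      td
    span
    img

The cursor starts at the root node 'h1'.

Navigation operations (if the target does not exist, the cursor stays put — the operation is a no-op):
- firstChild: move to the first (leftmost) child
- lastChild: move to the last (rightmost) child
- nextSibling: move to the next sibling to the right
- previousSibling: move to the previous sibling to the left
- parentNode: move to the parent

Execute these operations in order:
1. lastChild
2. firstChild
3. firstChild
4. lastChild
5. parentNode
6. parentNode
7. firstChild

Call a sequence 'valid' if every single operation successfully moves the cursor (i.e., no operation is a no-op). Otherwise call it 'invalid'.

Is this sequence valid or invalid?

Answer: invalid

Derivation:
After 1 (lastChild): h3
After 2 (firstChild): aside
After 3 (firstChild): th
After 4 (lastChild): th (no-op, stayed)
After 5 (parentNode): aside
After 6 (parentNode): h3
After 7 (firstChild): aside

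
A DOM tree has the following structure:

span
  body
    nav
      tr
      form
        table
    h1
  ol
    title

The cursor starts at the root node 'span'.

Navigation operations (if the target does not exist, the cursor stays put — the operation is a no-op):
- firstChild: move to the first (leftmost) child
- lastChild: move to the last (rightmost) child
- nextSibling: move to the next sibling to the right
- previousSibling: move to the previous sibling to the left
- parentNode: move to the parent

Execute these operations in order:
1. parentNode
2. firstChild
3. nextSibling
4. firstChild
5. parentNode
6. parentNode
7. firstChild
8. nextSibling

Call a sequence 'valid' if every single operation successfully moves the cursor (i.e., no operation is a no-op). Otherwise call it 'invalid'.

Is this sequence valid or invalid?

After 1 (parentNode): span (no-op, stayed)
After 2 (firstChild): body
After 3 (nextSibling): ol
After 4 (firstChild): title
After 5 (parentNode): ol
After 6 (parentNode): span
After 7 (firstChild): body
After 8 (nextSibling): ol

Answer: invalid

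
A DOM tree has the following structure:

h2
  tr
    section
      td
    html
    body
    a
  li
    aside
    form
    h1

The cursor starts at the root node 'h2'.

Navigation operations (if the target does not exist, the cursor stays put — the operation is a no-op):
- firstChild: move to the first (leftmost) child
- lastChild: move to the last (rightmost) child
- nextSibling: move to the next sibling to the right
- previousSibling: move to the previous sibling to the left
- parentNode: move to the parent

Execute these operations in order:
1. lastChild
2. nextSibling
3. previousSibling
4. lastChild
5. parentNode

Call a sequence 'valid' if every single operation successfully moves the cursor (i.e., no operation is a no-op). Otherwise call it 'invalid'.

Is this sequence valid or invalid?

Answer: invalid

Derivation:
After 1 (lastChild): li
After 2 (nextSibling): li (no-op, stayed)
After 3 (previousSibling): tr
After 4 (lastChild): a
After 5 (parentNode): tr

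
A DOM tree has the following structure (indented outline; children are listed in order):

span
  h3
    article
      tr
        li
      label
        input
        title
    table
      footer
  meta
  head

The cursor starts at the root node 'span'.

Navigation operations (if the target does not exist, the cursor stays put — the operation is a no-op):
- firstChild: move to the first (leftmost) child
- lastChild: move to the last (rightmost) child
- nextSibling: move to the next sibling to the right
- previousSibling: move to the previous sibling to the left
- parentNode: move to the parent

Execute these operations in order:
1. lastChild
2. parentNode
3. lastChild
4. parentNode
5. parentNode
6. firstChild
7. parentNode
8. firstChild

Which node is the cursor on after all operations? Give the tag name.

Answer: h3

Derivation:
After 1 (lastChild): head
After 2 (parentNode): span
After 3 (lastChild): head
After 4 (parentNode): span
After 5 (parentNode): span (no-op, stayed)
After 6 (firstChild): h3
After 7 (parentNode): span
After 8 (firstChild): h3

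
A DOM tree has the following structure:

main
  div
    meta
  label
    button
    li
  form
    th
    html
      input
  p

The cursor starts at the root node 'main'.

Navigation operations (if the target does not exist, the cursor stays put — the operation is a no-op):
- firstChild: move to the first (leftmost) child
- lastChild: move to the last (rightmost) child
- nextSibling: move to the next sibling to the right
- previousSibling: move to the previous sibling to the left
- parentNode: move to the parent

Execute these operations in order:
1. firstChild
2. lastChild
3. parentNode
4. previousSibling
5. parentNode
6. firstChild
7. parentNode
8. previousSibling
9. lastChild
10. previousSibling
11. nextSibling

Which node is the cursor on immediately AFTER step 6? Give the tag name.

Answer: div

Derivation:
After 1 (firstChild): div
After 2 (lastChild): meta
After 3 (parentNode): div
After 4 (previousSibling): div (no-op, stayed)
After 5 (parentNode): main
After 6 (firstChild): div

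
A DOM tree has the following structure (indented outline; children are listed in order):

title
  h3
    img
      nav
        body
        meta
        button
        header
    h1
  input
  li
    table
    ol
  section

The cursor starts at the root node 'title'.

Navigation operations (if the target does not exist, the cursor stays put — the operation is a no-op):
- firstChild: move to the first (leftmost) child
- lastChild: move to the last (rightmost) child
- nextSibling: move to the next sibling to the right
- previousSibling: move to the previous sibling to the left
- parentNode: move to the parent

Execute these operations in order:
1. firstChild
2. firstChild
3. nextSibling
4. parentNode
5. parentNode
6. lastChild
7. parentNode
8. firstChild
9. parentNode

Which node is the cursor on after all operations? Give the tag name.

After 1 (firstChild): h3
After 2 (firstChild): img
After 3 (nextSibling): h1
After 4 (parentNode): h3
After 5 (parentNode): title
After 6 (lastChild): section
After 7 (parentNode): title
After 8 (firstChild): h3
After 9 (parentNode): title

Answer: title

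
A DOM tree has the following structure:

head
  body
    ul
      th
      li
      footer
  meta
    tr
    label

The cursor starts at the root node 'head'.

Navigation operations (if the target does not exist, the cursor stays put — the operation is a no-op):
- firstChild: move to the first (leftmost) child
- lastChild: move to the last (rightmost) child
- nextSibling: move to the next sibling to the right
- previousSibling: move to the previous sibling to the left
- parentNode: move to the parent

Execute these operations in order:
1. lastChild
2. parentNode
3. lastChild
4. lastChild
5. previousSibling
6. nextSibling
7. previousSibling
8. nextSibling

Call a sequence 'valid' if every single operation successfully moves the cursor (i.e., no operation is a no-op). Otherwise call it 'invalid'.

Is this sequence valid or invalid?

After 1 (lastChild): meta
After 2 (parentNode): head
After 3 (lastChild): meta
After 4 (lastChild): label
After 5 (previousSibling): tr
After 6 (nextSibling): label
After 7 (previousSibling): tr
After 8 (nextSibling): label

Answer: valid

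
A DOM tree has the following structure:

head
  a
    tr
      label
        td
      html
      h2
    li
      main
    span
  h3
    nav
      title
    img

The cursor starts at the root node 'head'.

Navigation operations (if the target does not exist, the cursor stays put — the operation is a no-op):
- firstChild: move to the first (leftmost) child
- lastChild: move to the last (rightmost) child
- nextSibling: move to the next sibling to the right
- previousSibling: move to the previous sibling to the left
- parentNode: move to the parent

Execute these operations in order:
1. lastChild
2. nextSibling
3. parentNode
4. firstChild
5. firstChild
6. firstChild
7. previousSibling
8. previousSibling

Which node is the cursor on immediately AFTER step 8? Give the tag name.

After 1 (lastChild): h3
After 2 (nextSibling): h3 (no-op, stayed)
After 3 (parentNode): head
After 4 (firstChild): a
After 5 (firstChild): tr
After 6 (firstChild): label
After 7 (previousSibling): label (no-op, stayed)
After 8 (previousSibling): label (no-op, stayed)

Answer: label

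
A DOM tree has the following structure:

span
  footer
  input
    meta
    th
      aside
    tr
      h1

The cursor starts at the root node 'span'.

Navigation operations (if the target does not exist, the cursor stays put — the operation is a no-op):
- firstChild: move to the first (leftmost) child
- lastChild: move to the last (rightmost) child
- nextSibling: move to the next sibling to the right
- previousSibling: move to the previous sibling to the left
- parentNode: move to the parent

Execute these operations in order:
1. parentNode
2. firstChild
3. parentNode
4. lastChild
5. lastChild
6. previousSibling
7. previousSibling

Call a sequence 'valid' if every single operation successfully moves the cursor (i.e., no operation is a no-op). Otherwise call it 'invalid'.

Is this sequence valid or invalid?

Answer: invalid

Derivation:
After 1 (parentNode): span (no-op, stayed)
After 2 (firstChild): footer
After 3 (parentNode): span
After 4 (lastChild): input
After 5 (lastChild): tr
After 6 (previousSibling): th
After 7 (previousSibling): meta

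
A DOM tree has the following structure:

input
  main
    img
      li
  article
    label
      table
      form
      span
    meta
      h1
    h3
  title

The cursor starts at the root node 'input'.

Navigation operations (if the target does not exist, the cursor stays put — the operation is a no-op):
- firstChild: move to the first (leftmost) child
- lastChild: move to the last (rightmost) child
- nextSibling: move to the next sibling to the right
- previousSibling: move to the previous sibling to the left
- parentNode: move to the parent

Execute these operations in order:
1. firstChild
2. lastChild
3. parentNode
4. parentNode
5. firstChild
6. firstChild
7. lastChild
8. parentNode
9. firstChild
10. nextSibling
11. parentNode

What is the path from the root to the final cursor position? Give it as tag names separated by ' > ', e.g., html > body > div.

After 1 (firstChild): main
After 2 (lastChild): img
After 3 (parentNode): main
After 4 (parentNode): input
After 5 (firstChild): main
After 6 (firstChild): img
After 7 (lastChild): li
After 8 (parentNode): img
After 9 (firstChild): li
After 10 (nextSibling): li (no-op, stayed)
After 11 (parentNode): img

Answer: input > main > img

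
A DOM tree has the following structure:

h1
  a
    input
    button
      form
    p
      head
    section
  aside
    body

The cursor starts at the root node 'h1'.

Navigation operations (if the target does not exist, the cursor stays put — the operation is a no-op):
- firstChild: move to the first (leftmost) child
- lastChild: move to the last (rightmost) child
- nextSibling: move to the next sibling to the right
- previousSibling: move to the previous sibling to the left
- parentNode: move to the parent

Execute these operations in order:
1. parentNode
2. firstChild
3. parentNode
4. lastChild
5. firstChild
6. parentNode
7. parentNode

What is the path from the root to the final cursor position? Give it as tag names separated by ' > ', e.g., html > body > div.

After 1 (parentNode): h1 (no-op, stayed)
After 2 (firstChild): a
After 3 (parentNode): h1
After 4 (lastChild): aside
After 5 (firstChild): body
After 6 (parentNode): aside
After 7 (parentNode): h1

Answer: h1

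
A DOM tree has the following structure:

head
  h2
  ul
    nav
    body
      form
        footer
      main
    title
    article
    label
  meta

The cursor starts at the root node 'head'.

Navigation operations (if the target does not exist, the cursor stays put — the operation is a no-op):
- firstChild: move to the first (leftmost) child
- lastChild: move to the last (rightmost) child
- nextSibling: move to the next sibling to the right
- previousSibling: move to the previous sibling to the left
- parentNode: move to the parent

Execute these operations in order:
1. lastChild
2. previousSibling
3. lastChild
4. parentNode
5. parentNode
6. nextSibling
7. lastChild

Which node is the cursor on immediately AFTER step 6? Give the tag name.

After 1 (lastChild): meta
After 2 (previousSibling): ul
After 3 (lastChild): label
After 4 (parentNode): ul
After 5 (parentNode): head
After 6 (nextSibling): head (no-op, stayed)

Answer: head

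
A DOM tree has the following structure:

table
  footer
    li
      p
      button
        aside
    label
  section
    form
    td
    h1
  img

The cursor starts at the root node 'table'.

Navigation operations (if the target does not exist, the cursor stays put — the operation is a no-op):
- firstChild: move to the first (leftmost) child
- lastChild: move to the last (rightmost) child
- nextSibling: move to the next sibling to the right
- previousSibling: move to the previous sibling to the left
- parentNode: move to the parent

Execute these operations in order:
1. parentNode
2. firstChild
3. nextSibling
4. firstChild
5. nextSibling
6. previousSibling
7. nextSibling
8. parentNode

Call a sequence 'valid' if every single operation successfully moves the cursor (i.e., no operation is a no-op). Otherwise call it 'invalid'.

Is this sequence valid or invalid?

Answer: invalid

Derivation:
After 1 (parentNode): table (no-op, stayed)
After 2 (firstChild): footer
After 3 (nextSibling): section
After 4 (firstChild): form
After 5 (nextSibling): td
After 6 (previousSibling): form
After 7 (nextSibling): td
After 8 (parentNode): section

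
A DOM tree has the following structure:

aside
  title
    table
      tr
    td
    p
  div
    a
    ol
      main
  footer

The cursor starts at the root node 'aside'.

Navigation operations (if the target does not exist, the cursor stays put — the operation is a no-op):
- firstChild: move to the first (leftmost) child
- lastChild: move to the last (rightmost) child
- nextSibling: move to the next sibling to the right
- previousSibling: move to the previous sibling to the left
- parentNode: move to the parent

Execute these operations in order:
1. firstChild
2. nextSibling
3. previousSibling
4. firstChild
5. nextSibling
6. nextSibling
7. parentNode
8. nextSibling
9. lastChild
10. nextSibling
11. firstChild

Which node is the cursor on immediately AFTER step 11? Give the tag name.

After 1 (firstChild): title
After 2 (nextSibling): div
After 3 (previousSibling): title
After 4 (firstChild): table
After 5 (nextSibling): td
After 6 (nextSibling): p
After 7 (parentNode): title
After 8 (nextSibling): div
After 9 (lastChild): ol
After 10 (nextSibling): ol (no-op, stayed)
After 11 (firstChild): main

Answer: main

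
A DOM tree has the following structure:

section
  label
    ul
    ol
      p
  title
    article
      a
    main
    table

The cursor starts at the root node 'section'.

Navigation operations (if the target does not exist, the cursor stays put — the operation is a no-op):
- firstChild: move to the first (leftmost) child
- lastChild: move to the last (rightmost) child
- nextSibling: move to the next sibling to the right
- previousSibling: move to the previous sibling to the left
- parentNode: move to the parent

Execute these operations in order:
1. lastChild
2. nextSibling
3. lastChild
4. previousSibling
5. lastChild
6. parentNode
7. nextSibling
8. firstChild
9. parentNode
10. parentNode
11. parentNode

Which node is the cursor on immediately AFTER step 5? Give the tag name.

Answer: main

Derivation:
After 1 (lastChild): title
After 2 (nextSibling): title (no-op, stayed)
After 3 (lastChild): table
After 4 (previousSibling): main
After 5 (lastChild): main (no-op, stayed)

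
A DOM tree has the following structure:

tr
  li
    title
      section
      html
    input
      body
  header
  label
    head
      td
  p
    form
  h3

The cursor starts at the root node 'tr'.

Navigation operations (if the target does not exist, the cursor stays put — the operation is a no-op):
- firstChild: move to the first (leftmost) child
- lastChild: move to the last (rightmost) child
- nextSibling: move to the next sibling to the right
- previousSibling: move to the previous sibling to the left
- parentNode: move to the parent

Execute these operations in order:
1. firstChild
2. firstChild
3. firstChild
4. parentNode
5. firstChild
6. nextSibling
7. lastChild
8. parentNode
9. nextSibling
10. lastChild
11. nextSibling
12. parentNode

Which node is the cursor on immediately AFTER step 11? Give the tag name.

Answer: body

Derivation:
After 1 (firstChild): li
After 2 (firstChild): title
After 3 (firstChild): section
After 4 (parentNode): title
After 5 (firstChild): section
After 6 (nextSibling): html
After 7 (lastChild): html (no-op, stayed)
After 8 (parentNode): title
After 9 (nextSibling): input
After 10 (lastChild): body
After 11 (nextSibling): body (no-op, stayed)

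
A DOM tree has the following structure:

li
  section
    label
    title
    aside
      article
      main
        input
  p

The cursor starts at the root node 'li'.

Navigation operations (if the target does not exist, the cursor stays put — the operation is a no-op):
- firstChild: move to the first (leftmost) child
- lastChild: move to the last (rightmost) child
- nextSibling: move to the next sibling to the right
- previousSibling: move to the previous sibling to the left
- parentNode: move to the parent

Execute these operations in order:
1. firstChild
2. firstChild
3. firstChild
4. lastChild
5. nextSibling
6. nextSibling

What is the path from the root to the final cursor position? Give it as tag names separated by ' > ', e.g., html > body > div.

Answer: li > section > aside

Derivation:
After 1 (firstChild): section
After 2 (firstChild): label
After 3 (firstChild): label (no-op, stayed)
After 4 (lastChild): label (no-op, stayed)
After 5 (nextSibling): title
After 6 (nextSibling): aside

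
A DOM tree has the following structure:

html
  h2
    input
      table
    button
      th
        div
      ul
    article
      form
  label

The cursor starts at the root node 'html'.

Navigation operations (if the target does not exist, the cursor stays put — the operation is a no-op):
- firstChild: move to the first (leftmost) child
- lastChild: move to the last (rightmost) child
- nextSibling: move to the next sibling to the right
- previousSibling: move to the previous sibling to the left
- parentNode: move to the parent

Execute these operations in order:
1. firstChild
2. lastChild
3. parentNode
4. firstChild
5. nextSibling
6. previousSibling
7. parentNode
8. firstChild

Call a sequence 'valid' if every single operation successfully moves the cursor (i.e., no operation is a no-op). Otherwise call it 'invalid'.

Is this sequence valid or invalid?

After 1 (firstChild): h2
After 2 (lastChild): article
After 3 (parentNode): h2
After 4 (firstChild): input
After 5 (nextSibling): button
After 6 (previousSibling): input
After 7 (parentNode): h2
After 8 (firstChild): input

Answer: valid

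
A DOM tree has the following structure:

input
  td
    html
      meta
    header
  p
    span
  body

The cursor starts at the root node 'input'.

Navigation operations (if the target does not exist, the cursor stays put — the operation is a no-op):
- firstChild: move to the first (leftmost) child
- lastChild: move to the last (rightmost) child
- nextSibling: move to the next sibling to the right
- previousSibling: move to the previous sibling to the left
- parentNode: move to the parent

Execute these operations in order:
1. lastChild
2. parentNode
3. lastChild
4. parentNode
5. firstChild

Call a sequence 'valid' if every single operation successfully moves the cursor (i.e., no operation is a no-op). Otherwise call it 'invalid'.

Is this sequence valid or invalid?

After 1 (lastChild): body
After 2 (parentNode): input
After 3 (lastChild): body
After 4 (parentNode): input
After 5 (firstChild): td

Answer: valid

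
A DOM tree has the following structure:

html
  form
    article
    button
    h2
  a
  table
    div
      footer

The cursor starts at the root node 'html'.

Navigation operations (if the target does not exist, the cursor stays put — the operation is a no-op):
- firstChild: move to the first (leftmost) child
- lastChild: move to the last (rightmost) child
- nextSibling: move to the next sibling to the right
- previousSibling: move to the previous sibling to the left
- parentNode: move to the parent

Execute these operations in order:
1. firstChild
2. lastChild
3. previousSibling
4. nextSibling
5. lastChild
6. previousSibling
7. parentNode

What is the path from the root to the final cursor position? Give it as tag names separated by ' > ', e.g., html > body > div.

After 1 (firstChild): form
After 2 (lastChild): h2
After 3 (previousSibling): button
After 4 (nextSibling): h2
After 5 (lastChild): h2 (no-op, stayed)
After 6 (previousSibling): button
After 7 (parentNode): form

Answer: html > form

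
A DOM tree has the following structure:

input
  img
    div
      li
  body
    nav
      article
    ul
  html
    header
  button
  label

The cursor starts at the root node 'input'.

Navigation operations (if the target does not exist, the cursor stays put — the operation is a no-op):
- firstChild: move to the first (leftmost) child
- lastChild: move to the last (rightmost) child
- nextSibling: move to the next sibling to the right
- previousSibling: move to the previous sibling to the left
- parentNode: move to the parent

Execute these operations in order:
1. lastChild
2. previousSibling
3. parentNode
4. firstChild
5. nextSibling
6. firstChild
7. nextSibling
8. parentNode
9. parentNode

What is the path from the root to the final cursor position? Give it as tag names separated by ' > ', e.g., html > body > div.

After 1 (lastChild): label
After 2 (previousSibling): button
After 3 (parentNode): input
After 4 (firstChild): img
After 5 (nextSibling): body
After 6 (firstChild): nav
After 7 (nextSibling): ul
After 8 (parentNode): body
After 9 (parentNode): input

Answer: input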